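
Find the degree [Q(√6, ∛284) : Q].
[Q(√6, ∛284) : Q] = 6

Let L = Q(√6, ∛284). Since Q(√6) ⊂ L and [Q(√6):Q] = 2, the tower law gives 2 | [L:Q]. Likewise Q(∛284) ⊂ L with [Q(∛284):Q] = 3 (because 284 is not a perfect cube), so 3 | [L:Q]. As gcd(2,3) = 1, [L:Q] is divisible by 6. Conversely L is generated over Q by √6 and ∛284, so [L:Q] ≤ 2·3 = 6. Therefore [Q(√6, ∛284) : Q] = 6.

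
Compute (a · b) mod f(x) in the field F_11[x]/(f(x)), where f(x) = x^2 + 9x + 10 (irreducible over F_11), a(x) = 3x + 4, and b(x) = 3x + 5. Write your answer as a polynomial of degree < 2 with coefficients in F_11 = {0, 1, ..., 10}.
a · b ≡ x + 7 (mod f(x))

Multiply in F_11[x]: a(x)·b(x) = (3x + 4)·(3x + 5) = 9x^2 + 5x + 9. This has degree ≥ 2, so divide by f(x) over F_11: 9x^2 + 5x + 9 = (9)·(x^2 + 9x + 10) + (x + 7). Hence a·b ≡ x + 7 (mod f). (F_11[x]/(f) is a field with 11^2 = 121 elements since f is irreducible of degree 2.)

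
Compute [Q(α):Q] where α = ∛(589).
[Q(α):Q] = 3

The minimal polynomial of α is x^3 - 589, irreducible over Q since 589 is not a perfect cube (so x^3 - 589 has no rational root). Hence [Q(α):Q] = deg(m_α) = 3.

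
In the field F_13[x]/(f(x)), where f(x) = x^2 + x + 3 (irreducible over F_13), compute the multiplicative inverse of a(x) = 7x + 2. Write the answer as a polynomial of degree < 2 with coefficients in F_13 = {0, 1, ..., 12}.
a(x)^(-1) ≡ 12x + 3 (mod f(x))

Since f is irreducible over F_13, F_13[x]/(f) is a field and a(x) ≠ 0 has an inverse. Apply the extended Euclidean algorithm to f(x) and a(x) in F_13[x]: f(x) = (2x + 7)·a(x) + (2). The last nonzero remainder is the constant 2 = gcd(f, a) in F_13. Back-substituting through the division chain expresses 2 = s(x)·a(x) + t(x)·f(x) with s(x) ≡ 11x + 6 (mod f), so (11x + 6)·a(x) ≡ 2 (mod f). Multiplying by 2^(-1) ≡ 7 in F_13 gives a(x)^(-1) ≡ 7·(11x + 6) ≡ 12x + 3 (mod f). Check: (7x + 2)·(12x + 3) = 6x^2 + 6x + 6 ≡ 1 (mod x^2 + x + 3).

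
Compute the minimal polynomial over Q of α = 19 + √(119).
m_α(x) = x^2 - 38x + 242

From α - 19 = √(119), squaring gives (α - 19)^2 = 119, i.e. α^2 - 38α + 361 = 119, so α^2 - 38α + 242 = 0. The discriminant of x^2 - 38x + 242 is (-38)^2 - 4·(242) = 1444 - 968 = 476, and 4·(119) is not a perfect square in Q since 119 is squarefree and ≠ 1. Hence x^2 - 38x + 242 is irreducible over Q and is the minimal polynomial of α.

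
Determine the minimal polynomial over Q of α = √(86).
m_α(x) = x^2 - 86

α satisfies α^2 - 86 = 0, so x^2 - 86 annihilates α. Since d = 86 is squarefree and ≠ 1, it is not a perfect square in Q, so x^2 - 86 has no rational root and is therefore irreducible over Q (a degree-2 polynomial over a field is irreducible iff it has no root). Hence m_α(x) = x^2 - 86.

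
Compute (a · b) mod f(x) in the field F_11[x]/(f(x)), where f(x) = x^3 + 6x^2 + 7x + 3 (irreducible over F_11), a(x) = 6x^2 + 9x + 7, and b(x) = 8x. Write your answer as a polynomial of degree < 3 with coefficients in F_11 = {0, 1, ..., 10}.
a · b ≡ 4x^2 + 6x + 10 (mod f(x))

Multiply in F_11[x]: a(x)·b(x) = (6x^2 + 9x + 7)·(8x) = 4x^3 + 6x^2 + x. This has degree ≥ 3, so divide by f(x) over F_11: 4x^3 + 6x^2 + x = (4)·(x^3 + 6x^2 + 7x + 3) + (4x^2 + 6x + 10). Hence a·b ≡ 4x^2 + 6x + 10 (mod f). (F_11[x]/(f) is a field with 11^3 = 1331 elements since f is irreducible of degree 3.)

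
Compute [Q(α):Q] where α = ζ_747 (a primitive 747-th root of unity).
[Q(α):Q] = 492

The minimal polynomial of ζ_747 over Q is the 747-th cyclotomic polynomial Φ_747(x), which is irreducible over Q and has degree φ(747) = 492. Hence [Q(α):Q] = φ(747) = 492.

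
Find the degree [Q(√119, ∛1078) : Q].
[Q(√119, ∛1078) : Q] = 6

Let L = Q(√119, ∛1078). Since Q(√119) ⊂ L and [Q(√119):Q] = 2, the tower law gives 2 | [L:Q]. Likewise Q(∛1078) ⊂ L with [Q(∛1078):Q] = 3 (because 1078 is not a perfect cube), so 3 | [L:Q]. As gcd(2,3) = 1, [L:Q] is divisible by 6. Conversely L is generated over Q by √119 and ∛1078, so [L:Q] ≤ 2·3 = 6. Therefore [Q(√119, ∛1078) : Q] = 6.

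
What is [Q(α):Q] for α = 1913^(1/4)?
[Q(α):Q] = 4

α is a root of x^4 - 1913. By Eisenstein's criterion at the prime p = 1913 (which divides the constant term 1913 but p^2 = 3659569 does not, since 1913 is squarefree), x^4 - 1913 is irreducible over Q. Hence [Q(α):Q] = 4.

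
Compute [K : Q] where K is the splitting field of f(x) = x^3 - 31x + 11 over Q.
[K : Q] = 6

By the rational root test, any rational root of the monic integer polynomial f(x) = x^3 - 31x + 11 must be an integer dividing the constant term 11, i.e. one of ±{1, 11}. Evaluating: f(1) = -19, f(-1) = 41, f(11) = 1001, f(-11) = -979; none is 0, so f has no rational root and is therefore irreducible over Q (a cubic with no linear factor over a field is irreducible). For an irreducible cubic, the Galois group is A_3 or S_3 according as the discriminant disc(f) = -4a^3 - 27b^2 = -4·(-31)^3 - 27·(11)^2 = 115897 is or is not a square in Q. Here disc(f) = 115897 is not a perfect square in Q, so the Galois group of f over Q is not contained in A_3 and must be all of S_3. The splitting field has degree |S_3| = 6 over Q, so [K : Q] = 6.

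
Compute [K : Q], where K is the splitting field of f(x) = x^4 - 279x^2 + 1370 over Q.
[K : Q] = 4

Solving the quadratic in x^2: x^2 = (279 ± √(279^2 - 4·1370))/2 = (279 ± √72361)/2 = (279 ± 269)/2, giving x^2 = 274 or x^2 = 5. So f(x) = (x^2 - 274)(x^2 - 5) and the roots of f are ±√274, ±√5. Hence the splitting field is K = Q(√274, √5). Since 274 and 5 are distinct squarefree integers > 1, their product 1370 is not a perfect square, so √5 ∉ Q(√274). By the tower law [K:Q] = [Q(√274,√5):Q(√274)] · [Q(√274):Q] = 2 · 2 = 4.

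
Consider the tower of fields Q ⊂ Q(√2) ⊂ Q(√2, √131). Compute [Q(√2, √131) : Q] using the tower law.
[Q(√2, √131) : Q] = 4

[Q(√2):Q] = 2 (min poly x^2 - 2, irreducible since 2 is squarefree > 1). For the top step, suppose √131 ∈ Q(√2), say √131 = c + d√2 with c, d ∈ Q. Squaring: 131 = c^2 + 2d^2 + 2cd√2. Since √2 ∉ Q this forces 2cd = 0. If d = 0 then √131 = c ∈ Q, contradicting 131 squarefree > 1. If c = 0 then 131 = 2d^2, so 2·131 = (2d)^2 is a perfect square in Q — but 2·131 = 262 is not a perfect square (since 2 and 131 are distinct squarefree integers). Contradiction. Hence √131 ∉ Q(√2), so x^2 - 131 stays irreducible over Q(√2) and [Q(√2, √131) : Q(√2)] = 2. By the tower law, [Q(√2, √131) : Q] = 2 · 2 = 4.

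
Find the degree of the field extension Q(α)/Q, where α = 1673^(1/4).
[Q(α):Q] = 4

α is a root of x^4 - 1673. By Eisenstein's criterion at the prime p = 7 (which divides the constant term 1673 but p^2 = 49 does not, since 1673 is squarefree), x^4 - 1673 is irreducible over Q. Hence [Q(α):Q] = 4.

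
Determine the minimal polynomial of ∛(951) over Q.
m_α(x) = x^3 - 951

α satisfies α^3 = 951, so x^3 - 951 annihilates α. By the rational root test, a rational root p/q (in lowest terms) of x^3 - 951 would satisfy p^3 = 951 q^3, forcing q = 1 and p^3 = 951; but 951 is not a perfect cube, contradiction. A monic cubic over Q with no rational root is irreducible (any nontrivial factorization would include a linear factor). Hence x^3 - 951 is the minimal polynomial of α, and in particular [Q(α):Q] = 3.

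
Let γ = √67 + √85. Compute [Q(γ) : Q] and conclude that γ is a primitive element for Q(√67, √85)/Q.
[Q(γ) : Q] = 4 (equivalently, Q(γ) = Q(√67, √85))

Obviously Q(γ) ⊆ Q(√67, √85), and [Q(√67, √85):Q] = 4 (since 67, 85 are distinct squarefree integers > 1 with 5695 not a perfect square). To show equality we compute the minimal polynomial of γ. From γ = √67 + √85: γ^2 = 67 + 2√(5695) + 85 = 152 + 2√(5695), so γ^2 - 152 = 2√(5695); squaring, (γ^2 - 152)^2 = 4·5695, i.e. γ^4 - 304γ^2 + 23104 - 22780 = 0, i.e. γ^4 - 304γ^2 + 324 = 0. So γ is a root of x^4 - 304x^2 + 324. This polynomial is irreducible over Q: it has no rational root (each ±√67 ± √85 is irrational), and any factorization into two quadratics over Q would force √(5695) ∈ Q (pairing opposite roots) or √67, √85 ∈ Q (other pairings), all impossible. Hence [Q(γ):Q] = 4 = [Q(√67, √85):Q], so Q(γ) = Q(√67, √85).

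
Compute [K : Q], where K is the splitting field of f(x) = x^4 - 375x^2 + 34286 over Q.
[K : Q] = 4

Solving the quadratic in x^2: x^2 = (375 ± √(375^2 - 4·34286))/2 = (375 ± √3481)/2 = (375 ± 59)/2, giving x^2 = 158 or x^2 = 217. So f(x) = (x^2 - 158)(x^2 - 217) and the roots of f are ±√158, ±√217. Hence the splitting field is K = Q(√158, √217). Since 158 and 217 are distinct squarefree integers > 1, their product 34286 is not a perfect square, so √217 ∉ Q(√158). By the tower law [K:Q] = [Q(√158,√217):Q(√158)] · [Q(√158):Q] = 2 · 2 = 4.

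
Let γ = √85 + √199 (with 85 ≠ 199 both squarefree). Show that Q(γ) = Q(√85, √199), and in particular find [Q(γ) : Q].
[Q(γ) : Q] = 4 (equivalently, Q(γ) = Q(√85, √199))

Obviously Q(γ) ⊆ Q(√85, √199), and [Q(√85, √199):Q] = 4 (since 85, 199 are distinct squarefree integers > 1 with 16915 not a perfect square). To show equality we compute the minimal polynomial of γ. From γ = √85 + √199: γ^2 = 85 + 2√(16915) + 199 = 284 + 2√(16915), so γ^2 - 284 = 2√(16915); squaring, (γ^2 - 284)^2 = 4·16915, i.e. γ^4 - 568γ^2 + 80656 - 67660 = 0, i.e. γ^4 - 568γ^2 + 12996 = 0. So γ is a root of x^4 - 568x^2 + 12996. This polynomial is irreducible over Q: it has no rational root (each ±√85 ± √199 is irrational), and any factorization into two quadratics over Q would force √(16915) ∈ Q (pairing opposite roots) or √85, √199 ∈ Q (other pairings), all impossible. Hence [Q(γ):Q] = 4 = [Q(√85, √199):Q], so Q(γ) = Q(√85, √199).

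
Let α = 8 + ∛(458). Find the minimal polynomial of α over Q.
m_α(x) = x^3 - 24x^2 + 192x - 970

Set β = α - 8 = ∛(458), so β^3 = 458. Then (α - 8)^3 - 458 = 0, i.e. α is a root of g(x) = (x - 8)^3 - 458 = x^3 - 24x^2 + 192x - 970. Since g(x) = h(x - 8) where h(x) = x^3 - 458, and h is irreducible over Q (because 458 is not a perfect cube, so h has no rational root, and a monic cubic with no rational root is irreducible), g is also irreducible (irreducibility is preserved under the substitution x → x - 8). Hence m_α(x) = x^3 - 24x^2 + 192x - 970.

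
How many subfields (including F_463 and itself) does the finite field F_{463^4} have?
F_{463^4} has 3 subfields

The subfields of F_{p^n} are exactly the fields F_{p^d} for d | n (each is the fixed field of the unique index-d subgroup of Gal(F_{p^n}/F_p) ≅ Z/nZ). The divisors of n = 4 are {1, 2, 4}, giving 3 subfields: F_{463^1}, F_{463^2}, F_{463^4}.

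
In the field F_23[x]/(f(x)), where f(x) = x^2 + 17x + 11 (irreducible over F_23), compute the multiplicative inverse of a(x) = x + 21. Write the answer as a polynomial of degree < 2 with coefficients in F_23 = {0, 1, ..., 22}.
a(x)^(-1) ≡ 15x + 9 (mod f(x))

Since f is irreducible over F_23, F_23[x]/(f) is a field and a(x) ≠ 0 has an inverse. Apply the extended Euclidean algorithm to f(x) and a(x) in F_23[x]: f(x) = (x + 19)·a(x) + (3). The last nonzero remainder is the constant 3 = gcd(f, a) in F_23. Back-substituting through the division chain expresses 3 = s(x)·a(x) + t(x)·f(x) with s(x) ≡ 22x + 4 (mod f), so (22x + 4)·a(x) ≡ 3 (mod f). Multiplying by 3^(-1) ≡ 8 in F_23 gives a(x)^(-1) ≡ 8·(22x + 4) ≡ 15x + 9 (mod f). Check: (x + 21)·(15x + 9) = 15x^2 + 2x + 5 ≡ 1 (mod x^2 + 17x + 11).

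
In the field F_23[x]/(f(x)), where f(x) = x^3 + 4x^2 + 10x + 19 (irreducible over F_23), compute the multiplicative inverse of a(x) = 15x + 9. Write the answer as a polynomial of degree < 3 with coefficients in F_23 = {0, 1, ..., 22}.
a(x)^(-1) ≡ x^2 + 8x + 19 (mod f(x))

Since f is irreducible over F_23, F_23[x]/(f) is a field and a(x) ≠ 0 has an inverse. Apply the extended Euclidean algorithm to f(x) and a(x) in F_23[x]: f(x) = (20x^2 + 22x + 12)·a(x) + (3). The last nonzero remainder is the constant 3 = gcd(f, a) in F_23. Back-substituting through the division chain expresses 3 = s(x)·a(x) + t(x)·f(x) with s(x) ≡ 3x^2 + x + 11 (mod f), so (3x^2 + x + 11)·a(x) ≡ 3 (mod f). Multiplying by 3^(-1) ≡ 8 in F_23 gives a(x)^(-1) ≡ 8·(3x^2 + x + 11) ≡ x^2 + 8x + 19 (mod f). Check: (15x + 9)·(x^2 + 8x + 19) = 15x^3 + 14x^2 + 12x + 10 ≡ 1 (mod x^3 + 4x^2 + 10x + 19).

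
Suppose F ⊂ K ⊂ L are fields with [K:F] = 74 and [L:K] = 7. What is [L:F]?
[L:F] = 518

The tower law says that for any tower of field extensions F ⊂ K ⊂ L with finite degrees, [L:F] = [L:K] · [K:F]. Here this gives [L:F] = 7 · 74 = 518.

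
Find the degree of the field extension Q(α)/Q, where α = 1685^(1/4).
[Q(α):Q] = 4

α is a root of x^4 - 1685. By Eisenstein's criterion at the prime p = 5 (which divides the constant term 1685 but p^2 = 25 does not, since 1685 is squarefree), x^4 - 1685 is irreducible over Q. Hence [Q(α):Q] = 4.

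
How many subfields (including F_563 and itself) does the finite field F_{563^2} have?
F_{563^2} has 2 subfields

The subfields of F_{p^n} are exactly the fields F_{p^d} for d | n (each is the fixed field of the unique index-d subgroup of Gal(F_{p^n}/F_p) ≅ Z/nZ). The divisors of n = 2 are {1, 2}, giving 2 subfields: F_{563^1}, F_{563^2}.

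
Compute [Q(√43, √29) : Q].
[Q(√43, √29) : Q] = 4

[Q(√43):Q] = 2 (min poly x^2 - 43, irreducible since 43 is squarefree > 1). For the top step, suppose √29 ∈ Q(√43), say √29 = c + d√43 with c, d ∈ Q. Squaring: 29 = c^2 + 43d^2 + 2cd√43. Since √43 ∉ Q this forces 2cd = 0. If d = 0 then √29 = c ∈ Q, contradicting 29 squarefree > 1. If c = 0 then 29 = 43d^2, so 43·29 = (43d)^2 is a perfect square in Q — but 43·29 = 1247 is not a perfect square (since 43 and 29 are distinct squarefree integers). Contradiction. Hence √29 ∉ Q(√43), so x^2 - 29 stays irreducible over Q(√43) and [Q(√43, √29) : Q(√43)] = 2. By the tower law, [Q(√43, √29) : Q] = 2 · 2 = 4.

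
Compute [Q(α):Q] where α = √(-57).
[Q(α):Q] = 2

[Q(α):Q] equals the degree of the minimal polynomial of α. Here α^2 = -57 and x^2 + 57 is irreducible (d = -57 is squarefree, ≠ 1, hence not a square), so deg(m_α) = 2. Thus [Q(α):Q] = 2.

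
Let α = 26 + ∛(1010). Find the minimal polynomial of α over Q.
m_α(x) = x^3 - 78x^2 + 2028x - 18586

Set β = α - 26 = ∛(1010), so β^3 = 1010. Then (α - 26)^3 - 1010 = 0, i.e. α is a root of g(x) = (x - 26)^3 - 1010 = x^3 - 78x^2 + 2028x - 18586. Since g(x) = h(x - 26) where h(x) = x^3 - 1010, and h is irreducible over Q (because 1010 is not a perfect cube, so h has no rational root, and a monic cubic with no rational root is irreducible), g is also irreducible (irreducibility is preserved under the substitution x → x - 26). Hence m_α(x) = x^3 - 78x^2 + 2028x - 18586.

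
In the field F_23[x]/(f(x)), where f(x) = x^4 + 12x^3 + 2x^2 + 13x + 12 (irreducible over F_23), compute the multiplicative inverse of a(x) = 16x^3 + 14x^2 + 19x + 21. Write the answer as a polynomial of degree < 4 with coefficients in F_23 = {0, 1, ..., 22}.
a(x)^(-1) ≡ 18x^3 + 4x^2 + 14x + 21 (mod f(x))

Since f is irreducible over F_23, F_23[x]/(f) is a field and a(x) ≠ 0 has an inverse. Apply the extended Euclidean algorithm to f(x) and a(x) in F_23[x]: f(x) = (13x + 21)·a(x) + (13x^2 + 8x + 8);  a(x) = (3x + 1)·(13x^2 + 8x + 8) + (10x + 13);  (13x^2 + 8x + 8) = (22x + 9)·(10x + 13) + (6). The last nonzero remainder is the constant 6 = gcd(f, a) in F_23. Back-substituting through the division chain expresses 6 = s(x)·a(x) + t(x)·f(x) with s(x) ≡ 16x^3 + x^2 + 15x + 11 (mod f), so (16x^3 + x^2 + 15x + 11)·a(x) ≡ 6 (mod f). Multiplying by 6^(-1) ≡ 4 in F_23 gives a(x)^(-1) ≡ 4·(16x^3 + x^2 + 15x + 11) ≡ 18x^3 + 4x^2 + 14x + 21 (mod f). Check: (16x^3 + 14x^2 + 19x + 21)·(18x^3 + 4x^2 + 14x + 21) = 12x^6 + 17x^5 + x^4 + 20x^3 + 3x + 4 ≡ 1 (mod x^4 + 12x^3 + 2x^2 + 13x + 12).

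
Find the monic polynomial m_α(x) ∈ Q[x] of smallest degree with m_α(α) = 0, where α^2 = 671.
m_α(x) = x^2 - 671

α satisfies α^2 - 671 = 0, so x^2 - 671 annihilates α. Since d = 671 is squarefree and ≠ 1, it is not a perfect square in Q, so x^2 - 671 has no rational root and is therefore irreducible over Q (a degree-2 polynomial over a field is irreducible iff it has no root). Hence m_α(x) = x^2 - 671.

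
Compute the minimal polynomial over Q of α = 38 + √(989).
m_α(x) = x^2 - 76x + 455

From α - 38 = √(989), squaring gives (α - 38)^2 = 989, i.e. α^2 - 76α + 1444 = 989, so α^2 - 76α + 455 = 0. The discriminant of x^2 - 76x + 455 is (-76)^2 - 4·(455) = 5776 - 1820 = 3956, and 4·(989) is not a perfect square in Q since 989 is squarefree and ≠ 1. Hence x^2 - 76x + 455 is irreducible over Q and is the minimal polynomial of α.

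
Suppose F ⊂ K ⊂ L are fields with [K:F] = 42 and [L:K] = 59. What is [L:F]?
[L:F] = 2478

The tower law says that for any tower of field extensions F ⊂ K ⊂ L with finite degrees, [L:F] = [L:K] · [K:F]. Here this gives [L:F] = 59 · 42 = 2478.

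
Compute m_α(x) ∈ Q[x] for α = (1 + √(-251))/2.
m_α(x) = x^2 - x + 63

From 2α - 1 = √(-251), squaring gives (2α - 1)^2 = -251, i.e. 4α^2 - 4α + 1 = -251, so α^2 - α + (1 + 251)/4 = 0. Since -251 ≡ 1 (mod 4), (1 + 251)/4 = 63 ∈ Z. The polynomial x^2 - x + 63 has discriminant 1 - 4·(63) = -251, which is not a perfect square in Q (d = -251 is squarefree and ≠ 1), so x^2 - x + 63 is irreducible over Q. It is the minimal polynomial of α.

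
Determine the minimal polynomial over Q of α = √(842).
m_α(x) = x^2 - 842

α satisfies α^2 - 842 = 0, so x^2 - 842 annihilates α. Since d = 842 is squarefree and ≠ 1, it is not a perfect square in Q, so x^2 - 842 has no rational root and is therefore irreducible over Q (a degree-2 polynomial over a field is irreducible iff it has no root). Hence m_α(x) = x^2 - 842.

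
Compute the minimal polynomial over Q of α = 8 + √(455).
m_α(x) = x^2 - 16x - 391

From α - 8 = √(455), squaring gives (α - 8)^2 = 455, i.e. α^2 - 16α + 64 = 455, so α^2 - 16α - 391 = 0. The discriminant of x^2 - 16x - 391 is (-16)^2 - 4·(-391) = 256 + 1564 = 1820, and 4·(455) is not a perfect square in Q since 455 is squarefree and ≠ 1. Hence x^2 - 16x - 391 is irreducible over Q and is the minimal polynomial of α.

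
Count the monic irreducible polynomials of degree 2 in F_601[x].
There are 180300 monic irreducible polynomials of degree 2 over F_601

Each element of F_{601^2} that lies in no proper subfield is a root of exactly one monic irreducible of degree 2 over F_601, and each such polynomial has 2 distinct roots in F_{601^2}. By Möbius inversion the count is N_601(2) = (1/2) Σ_{d|2} μ(2/d) · 601^d = (1/2)(μ(2)·601^1 + μ(1)·601^2) = 360600/2 = 180300.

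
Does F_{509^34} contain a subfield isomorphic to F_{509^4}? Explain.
No: F_{509^4} is not a subfield of F_{509^34}

F_{p^m} embeds in F_{p^n} iff m | n. Here 4 ∤ 34 (since 34 = 8·4 + 2 with remainder 2 ≠ 0), so F_{509^4} is not a subfield of F_{509^34}. Equivalently: if it were, the tower law would give 4 = [F_{509^4}:F_509] dividing [F_{509^34}:F_509] = 34, contradiction.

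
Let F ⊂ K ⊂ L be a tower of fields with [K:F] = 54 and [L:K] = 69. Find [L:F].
[L:F] = 3726

The tower law says that for any tower of field extensions F ⊂ K ⊂ L with finite degrees, [L:F] = [L:K] · [K:F]. Here this gives [L:F] = 69 · 54 = 3726.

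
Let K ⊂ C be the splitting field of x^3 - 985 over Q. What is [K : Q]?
[K : Q] = 6

The roots of x^3 - 985 are ∛985, ω∛985, ω^2∛985 where ω = e^(2πi/3) is a primitive cube root of unity, so K = Q(∛985, ω). Now [Q(∛985):Q] = 3 (since 985 is not a perfect cube, x^3 - 985 is irreducible) and [Q(ω):Q] = 2. Both 2 and 3 divide [K:Q], and [K:Q] ≤ 3·2 = 6, so [K:Q] = 6. (Equivalently: Q(∛985) ⊂ R but ω ∉ R, so [K : Q(∛985)] = 2.)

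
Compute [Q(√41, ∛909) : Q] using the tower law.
[Q(√41, ∛909) : Q] = 6

Let L = Q(√41, ∛909). Since Q(√41) ⊂ L and [Q(√41):Q] = 2, the tower law gives 2 | [L:Q]. Likewise Q(∛909) ⊂ L with [Q(∛909):Q] = 3 (because 909 is not a perfect cube), so 3 | [L:Q]. As gcd(2,3) = 1, [L:Q] is divisible by 6. Conversely L is generated over Q by √41 and ∛909, so [L:Q] ≤ 2·3 = 6. Therefore [Q(√41, ∛909) : Q] = 6.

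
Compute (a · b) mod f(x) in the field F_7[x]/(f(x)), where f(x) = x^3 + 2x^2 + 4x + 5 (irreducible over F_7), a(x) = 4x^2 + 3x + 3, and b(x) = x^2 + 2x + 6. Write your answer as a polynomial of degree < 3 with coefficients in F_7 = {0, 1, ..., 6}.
a · b ≡ 4x^2 + 6x + 3 (mod f(x))

Multiply in F_7[x]: a(x)·b(x) = (4x^2 + 3x + 3)·(x^2 + 2x + 6) = 4x^4 + 4x^3 + 5x^2 + 3x + 4. This has degree ≥ 3, so divide by f(x) over F_7: 4x^4 + 4x^3 + 5x^2 + 3x + 4 = (4x + 3)·(x^3 + 2x^2 + 4x + 5) + (4x^2 + 6x + 3). Hence a·b ≡ 4x^2 + 6x + 3 (mod f). (F_7[x]/(f) is a field with 7^3 = 343 elements since f is irreducible of degree 3.)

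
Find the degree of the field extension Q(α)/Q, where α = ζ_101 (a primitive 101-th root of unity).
[Q(α):Q] = 100

The minimal polynomial of ζ_101 over Q is the 101-th cyclotomic polynomial Φ_101(x), which is irreducible over Q and has degree φ(101) = 100. Hence [Q(α):Q] = φ(101) = 100.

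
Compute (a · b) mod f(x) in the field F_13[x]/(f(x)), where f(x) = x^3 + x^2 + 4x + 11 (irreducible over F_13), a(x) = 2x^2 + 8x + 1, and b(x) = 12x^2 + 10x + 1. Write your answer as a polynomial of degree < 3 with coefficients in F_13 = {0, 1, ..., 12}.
a · b ≡ 10x^2 + 10x + 3 (mod f(x))

Multiply in F_13[x]: a(x)·b(x) = (2x^2 + 8x + 1)·(12x^2 + 10x + 1) = 11x^4 + 12x^3 + 3x^2 + 5x + 1. This has degree ≥ 3, so divide by f(x) over F_13: 11x^4 + 12x^3 + 3x^2 + 5x + 1 = (11x + 1)·(x^3 + x^2 + 4x + 11) + (10x^2 + 10x + 3). Hence a·b ≡ 10x^2 + 10x + 3 (mod f). (F_13[x]/(f) is a field with 13^3 = 2197 elements since f is irreducible of degree 3.)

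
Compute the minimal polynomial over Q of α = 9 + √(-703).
m_α(x) = x^2 - 18x + 784

From α - 9 = √(-703), squaring gives (α - 9)^2 = -703, i.e. α^2 - 18α + 81 = -703, so α^2 - 18α + 784 = 0. The discriminant of x^2 - 18x + 784 is (-18)^2 - 4·(784) = 324 - 3136 = -2812, and 4·(-703) is not a perfect square in Q since -703 is squarefree and ≠ 1. Hence x^2 - 18x + 784 is irreducible over Q and is the minimal polynomial of α.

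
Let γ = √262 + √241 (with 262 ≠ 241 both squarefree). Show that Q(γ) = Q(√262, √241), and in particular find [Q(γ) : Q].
[Q(γ) : Q] = 4 (equivalently, Q(γ) = Q(√262, √241))

Obviously Q(γ) ⊆ Q(√262, √241), and [Q(√262, √241):Q] = 4 (since 262, 241 are distinct squarefree integers > 1 with 63142 not a perfect square). To show equality we compute the minimal polynomial of γ. From γ = √262 + √241: γ^2 = 262 + 2√(63142) + 241 = 503 + 2√(63142), so γ^2 - 503 = 2√(63142); squaring, (γ^2 - 503)^2 = 4·63142, i.e. γ^4 - 1006γ^2 + 253009 - 252568 = 0, i.e. γ^4 - 1006γ^2 + 441 = 0. So γ is a root of x^4 - 1006x^2 + 441. This polynomial is irreducible over Q: it has no rational root (each ±√262 ± √241 is irrational), and any factorization into two quadratics over Q would force √(63142) ∈ Q (pairing opposite roots) or √262, √241 ∈ Q (other pairings), all impossible. Hence [Q(γ):Q] = 4 = [Q(√262, √241):Q], so Q(γ) = Q(√262, √241).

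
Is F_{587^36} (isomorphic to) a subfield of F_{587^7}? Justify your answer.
No: F_{587^36} is not a subfield of F_{587^7}

F_{p^m} embeds in F_{p^n} iff m | n. Here 36 ∤ 7 (since 7 = 0·36 + 7 with remainder 7 ≠ 0), so F_{587^36} is not a subfield of F_{587^7}. Equivalently: if it were, the tower law would give 36 = [F_{587^36}:F_587] dividing [F_{587^7}:F_587] = 7, contradiction.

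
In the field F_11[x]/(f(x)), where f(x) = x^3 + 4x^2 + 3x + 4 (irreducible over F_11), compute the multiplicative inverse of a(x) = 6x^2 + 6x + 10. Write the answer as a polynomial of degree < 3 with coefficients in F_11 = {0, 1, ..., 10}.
a(x)^(-1) ≡ 8x^2 + 3x + 8 (mod f(x))

Since f is irreducible over F_11, F_11[x]/(f) is a field and a(x) ≠ 0 has an inverse. Apply the extended Euclidean algorithm to f(x) and a(x) in F_11[x]: f(x) = (2x + 6)·a(x) + (2x + 10);  a(x) = (3x + 10)·(2x + 10) + (9). The last nonzero remainder is the constant 9 = gcd(f, a) in F_11. Back-substituting through the division chain expresses 9 = s(x)·a(x) + t(x)·f(x) with s(x) ≡ 6x^2 + 5x + 6 (mod f), so (6x^2 + 5x + 6)·a(x) ≡ 9 (mod f). Multiplying by 9^(-1) ≡ 5 in F_11 gives a(x)^(-1) ≡ 5·(6x^2 + 5x + 6) ≡ 8x^2 + 3x + 8 (mod f). Check: (6x^2 + 6x + 10)·(8x^2 + 3x + 8) = 4x^4 + 3x^2 + x + 3 ≡ 1 (mod x^3 + 4x^2 + 3x + 4).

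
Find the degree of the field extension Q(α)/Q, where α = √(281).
[Q(α):Q] = 2

[Q(α):Q] equals the degree of the minimal polynomial of α. Here α^2 = 281 and x^2 - 281 is irreducible (d = 281 is squarefree, ≠ 1, hence not a square), so deg(m_α) = 2. Thus [Q(α):Q] = 2.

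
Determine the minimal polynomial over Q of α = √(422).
m_α(x) = x^2 - 422

α satisfies α^2 - 422 = 0, so x^2 - 422 annihilates α. Since d = 422 is squarefree and ≠ 1, it is not a perfect square in Q, so x^2 - 422 has no rational root and is therefore irreducible over Q (a degree-2 polynomial over a field is irreducible iff it has no root). Hence m_α(x) = x^2 - 422.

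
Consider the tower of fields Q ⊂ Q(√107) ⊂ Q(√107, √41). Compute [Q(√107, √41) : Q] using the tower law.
[Q(√107, √41) : Q] = 4

[Q(√107):Q] = 2 (min poly x^2 - 107, irreducible since 107 is squarefree > 1). For the top step, suppose √41 ∈ Q(√107), say √41 = c + d√107 with c, d ∈ Q. Squaring: 41 = c^2 + 107d^2 + 2cd√107. Since √107 ∉ Q this forces 2cd = 0. If d = 0 then √41 = c ∈ Q, contradicting 41 squarefree > 1. If c = 0 then 41 = 107d^2, so 107·41 = (107d)^2 is a perfect square in Q — but 107·41 = 4387 is not a perfect square (since 107 and 41 are distinct squarefree integers). Contradiction. Hence √41 ∉ Q(√107), so x^2 - 41 stays irreducible over Q(√107) and [Q(√107, √41) : Q(√107)] = 2. By the tower law, [Q(√107, √41) : Q] = 2 · 2 = 4.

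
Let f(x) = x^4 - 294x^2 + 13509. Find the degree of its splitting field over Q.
[K : Q] = 4

Solving the quadratic in x^2: x^2 = (294 ± √(294^2 - 4·13509))/2 = (294 ± √32400)/2 = (294 ± 180)/2, giving x^2 = 57 or x^2 = 237. So f(x) = (x^2 - 57)(x^2 - 237) and the roots of f are ±√57, ±√237. Hence the splitting field is K = Q(√57, √237). Since 57 and 237 are distinct squarefree integers > 1, their product 13509 is not a perfect square, so √237 ∉ Q(√57). By the tower law [K:Q] = [Q(√57,√237):Q(√57)] · [Q(√57):Q] = 2 · 2 = 4.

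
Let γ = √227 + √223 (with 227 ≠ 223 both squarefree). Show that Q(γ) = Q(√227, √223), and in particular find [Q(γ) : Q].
[Q(γ) : Q] = 4 (equivalently, Q(γ) = Q(√227, √223))

Obviously Q(γ) ⊆ Q(√227, √223), and [Q(√227, √223):Q] = 4 (since 227, 223 are distinct squarefree integers > 1 with 50621 not a perfect square). To show equality we compute the minimal polynomial of γ. From γ = √227 + √223: γ^2 = 227 + 2√(50621) + 223 = 450 + 2√(50621), so γ^2 - 450 = 2√(50621); squaring, (γ^2 - 450)^2 = 4·50621, i.e. γ^4 - 900γ^2 + 202500 - 202484 = 0, i.e. γ^4 - 900γ^2 + 16 = 0. So γ is a root of x^4 - 900x^2 + 16. This polynomial is irreducible over Q: it has no rational root (each ±√227 ± √223 is irrational), and any factorization into two quadratics over Q would force √(50621) ∈ Q (pairing opposite roots) or √227, √223 ∈ Q (other pairings), all impossible. Hence [Q(γ):Q] = 4 = [Q(√227, √223):Q], so Q(γ) = Q(√227, √223).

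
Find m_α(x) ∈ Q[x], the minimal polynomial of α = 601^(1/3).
m_α(x) = x^3 - 601

α satisfies α^3 = 601, so x^3 - 601 annihilates α. By the rational root test, a rational root p/q (in lowest terms) of x^3 - 601 would satisfy p^3 = 601 q^3, forcing q = 1 and p^3 = 601; but 601 is not a perfect cube, contradiction. A monic cubic over Q with no rational root is irreducible (any nontrivial factorization would include a linear factor). Hence x^3 - 601 is the minimal polynomial of α, and in particular [Q(α):Q] = 3.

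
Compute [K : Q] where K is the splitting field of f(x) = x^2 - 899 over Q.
[K : Q] = 2

f(x) = x^2 - 899 factors as (x - √899)(x + √899). The splitting field is K = Q(√899). Since 899 is squarefree and > 1, it is not a perfect square, so x^2 - 899 is irreducible over Q and [Q(√899) : Q] = 2. Hence [K : Q] = 2.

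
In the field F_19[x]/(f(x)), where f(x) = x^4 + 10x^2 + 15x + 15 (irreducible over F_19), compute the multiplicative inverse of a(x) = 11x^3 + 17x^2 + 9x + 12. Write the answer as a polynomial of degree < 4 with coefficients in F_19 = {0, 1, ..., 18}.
a(x)^(-1) ≡ 16x^3 + 14x^2 + 5x + 12 (mod f(x))

Since f is irreducible over F_19, F_19[x]/(f) is a field and a(x) ≠ 0 has an inverse. Apply the extended Euclidean algorithm to f(x) and a(x) in F_19[x]: f(x) = (7x + 3)·a(x) + (10x^2 + 18x + 17);  a(x) = (3x + 2)·(10x^2 + 18x + 17) + (17x + 16);  (10x^2 + 18x + 17) = (14x + 8)·(17x + 16) + (3). The last nonzero remainder is the constant 3 = gcd(f, a) in F_19. Back-substituting through the division chain expresses 3 = s(x)·a(x) + t(x)·f(x) with s(x) ≡ 10x^3 + 4x^2 + 15x + 17 (mod f), so (10x^3 + 4x^2 + 15x + 17)·a(x) ≡ 3 (mod f). Multiplying by 3^(-1) ≡ 13 in F_19 gives a(x)^(-1) ≡ 13·(10x^3 + 4x^2 + 15x + 17) ≡ 16x^3 + 14x^2 + 5x + 12 (mod f). Check: (11x^3 + 17x^2 + 9x + 12)·(16x^3 + 14x^2 + 5x + 12) = 5x^6 + 8x^5 + 3x^3 + 18x^2 + 16x + 11 ≡ 1 (mod x^4 + 10x^2 + 15x + 15).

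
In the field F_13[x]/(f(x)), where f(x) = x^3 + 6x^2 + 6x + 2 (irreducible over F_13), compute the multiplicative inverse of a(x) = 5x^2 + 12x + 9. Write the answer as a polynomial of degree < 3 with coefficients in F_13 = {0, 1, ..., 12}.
a(x)^(-1) ≡ 3x^2 + 9x + 1 (mod f(x))

Since f is irreducible over F_13, F_13[x]/(f) is a field and a(x) ≠ 0 has an inverse. Apply the extended Euclidean algorithm to f(x) and a(x) in F_13[x]: f(x) = (8x + 8)·a(x) + (7x + 8);  a(x) = (10x + 7)·(7x + 8) + (5). The last nonzero remainder is the constant 5 = gcd(f, a) in F_13. Back-substituting through the division chain expresses 5 = s(x)·a(x) + t(x)·f(x) with s(x) ≡ 2x^2 + 6x + 5 (mod f), so (2x^2 + 6x + 5)·a(x) ≡ 5 (mod f). Multiplying by 5^(-1) ≡ 8 in F_13 gives a(x)^(-1) ≡ 8·(2x^2 + 6x + 5) ≡ 3x^2 + 9x + 1 (mod f). Check: (5x^2 + 12x + 9)·(3x^2 + 9x + 1) = 2x^4 + 3x^3 + 10x^2 + 2x + 9 ≡ 1 (mod x^3 + 6x^2 + 6x + 2).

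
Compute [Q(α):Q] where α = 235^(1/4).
[Q(α):Q] = 4

α is a root of x^4 - 235. By Eisenstein's criterion at the prime p = 5 (which divides the constant term 235 but p^2 = 25 does not, since 235 is squarefree), x^4 - 235 is irreducible over Q. Hence [Q(α):Q] = 4.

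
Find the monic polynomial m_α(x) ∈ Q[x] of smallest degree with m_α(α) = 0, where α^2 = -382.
m_α(x) = x^2 + 382

α satisfies α^2 + 382 = 0, so x^2 + 382 annihilates α. Since d = -382 is squarefree and ≠ 1, it is not a perfect square in Q, so x^2 + 382 has no rational root and is therefore irreducible over Q (a degree-2 polynomial over a field is irreducible iff it has no root). Hence m_α(x) = x^2 + 382.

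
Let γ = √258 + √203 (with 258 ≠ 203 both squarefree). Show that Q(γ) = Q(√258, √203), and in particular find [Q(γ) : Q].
[Q(γ) : Q] = 4 (equivalently, Q(γ) = Q(√258, √203))

Obviously Q(γ) ⊆ Q(√258, √203), and [Q(√258, √203):Q] = 4 (since 258, 203 are distinct squarefree integers > 1 with 52374 not a perfect square). To show equality we compute the minimal polynomial of γ. From γ = √258 + √203: γ^2 = 258 + 2√(52374) + 203 = 461 + 2√(52374), so γ^2 - 461 = 2√(52374); squaring, (γ^2 - 461)^2 = 4·52374, i.e. γ^4 - 922γ^2 + 212521 - 209496 = 0, i.e. γ^4 - 922γ^2 + 3025 = 0. So γ is a root of x^4 - 922x^2 + 3025. This polynomial is irreducible over Q: it has no rational root (each ±√258 ± √203 is irrational), and any factorization into two quadratics over Q would force √(52374) ∈ Q (pairing opposite roots) or √258, √203 ∈ Q (other pairings), all impossible. Hence [Q(γ):Q] = 4 = [Q(√258, √203):Q], so Q(γ) = Q(√258, √203).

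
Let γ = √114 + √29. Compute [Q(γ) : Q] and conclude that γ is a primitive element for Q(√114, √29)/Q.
[Q(γ) : Q] = 4 (equivalently, Q(γ) = Q(√114, √29))

Obviously Q(γ) ⊆ Q(√114, √29), and [Q(√114, √29):Q] = 4 (since 114, 29 are distinct squarefree integers > 1 with 3306 not a perfect square). To show equality we compute the minimal polynomial of γ. From γ = √114 + √29: γ^2 = 114 + 2√(3306) + 29 = 143 + 2√(3306), so γ^2 - 143 = 2√(3306); squaring, (γ^2 - 143)^2 = 4·3306, i.e. γ^4 - 286γ^2 + 20449 - 13224 = 0, i.e. γ^4 - 286γ^2 + 7225 = 0. So γ is a root of x^4 - 286x^2 + 7225. This polynomial is irreducible over Q: it has no rational root (each ±√114 ± √29 is irrational), and any factorization into two quadratics over Q would force √(3306) ∈ Q (pairing opposite roots) or √114, √29 ∈ Q (other pairings), all impossible. Hence [Q(γ):Q] = 4 = [Q(√114, √29):Q], so Q(γ) = Q(√114, √29).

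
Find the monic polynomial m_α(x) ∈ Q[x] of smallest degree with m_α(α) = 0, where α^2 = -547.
m_α(x) = x^2 + 547

α satisfies α^2 + 547 = 0, so x^2 + 547 annihilates α. Since d = -547 is squarefree and ≠ 1, it is not a perfect square in Q, so x^2 + 547 has no rational root and is therefore irreducible over Q (a degree-2 polynomial over a field is irreducible iff it has no root). Hence m_α(x) = x^2 + 547.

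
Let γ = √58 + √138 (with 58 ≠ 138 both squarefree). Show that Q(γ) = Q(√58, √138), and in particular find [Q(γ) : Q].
[Q(γ) : Q] = 4 (equivalently, Q(γ) = Q(√58, √138))

Obviously Q(γ) ⊆ Q(√58, √138), and [Q(√58, √138):Q] = 4 (since 58, 138 are distinct squarefree integers > 1 with 8004 not a perfect square). To show equality we compute the minimal polynomial of γ. From γ = √58 + √138: γ^2 = 58 + 2√(8004) + 138 = 196 + 2√(8004), so γ^2 - 196 = 2√(8004); squaring, (γ^2 - 196)^2 = 4·8004, i.e. γ^4 - 392γ^2 + 38416 - 32016 = 0, i.e. γ^4 - 392γ^2 + 6400 = 0. So γ is a root of x^4 - 392x^2 + 6400. This polynomial is irreducible over Q: it has no rational root (each ±√58 ± √138 is irrational), and any factorization into two quadratics over Q would force √(8004) ∈ Q (pairing opposite roots) or √58, √138 ∈ Q (other pairings), all impossible. Hence [Q(γ):Q] = 4 = [Q(√58, √138):Q], so Q(γ) = Q(√58, √138).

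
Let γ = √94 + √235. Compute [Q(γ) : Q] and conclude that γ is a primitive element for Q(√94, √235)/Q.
[Q(γ) : Q] = 4 (equivalently, Q(γ) = Q(√94, √235))

Obviously Q(γ) ⊆ Q(√94, √235), and [Q(√94, √235):Q] = 4 (since 94, 235 are distinct squarefree integers > 1 with 22090 not a perfect square). To show equality we compute the minimal polynomial of γ. From γ = √94 + √235: γ^2 = 94 + 2√(22090) + 235 = 329 + 2√(22090), so γ^2 - 329 = 2√(22090); squaring, (γ^2 - 329)^2 = 4·22090, i.e. γ^4 - 658γ^2 + 108241 - 88360 = 0, i.e. γ^4 - 658γ^2 + 19881 = 0. So γ is a root of x^4 - 658x^2 + 19881. This polynomial is irreducible over Q: it has no rational root (each ±√94 ± √235 is irrational), and any factorization into two quadratics over Q would force √(22090) ∈ Q (pairing opposite roots) or √94, √235 ∈ Q (other pairings), all impossible. Hence [Q(γ):Q] = 4 = [Q(√94, √235):Q], so Q(γ) = Q(√94, √235).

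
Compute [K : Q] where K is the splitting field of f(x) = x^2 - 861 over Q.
[K : Q] = 2

f(x) = x^2 - 861 factors as (x - √861)(x + √861). The splitting field is K = Q(√861). Since 861 is squarefree and > 1, it is not a perfect square, so x^2 - 861 is irreducible over Q and [Q(√861) : Q] = 2. Hence [K : Q] = 2.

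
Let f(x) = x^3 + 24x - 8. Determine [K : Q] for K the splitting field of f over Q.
[K : Q] = 6

By the rational root test, any rational root of the monic integer polynomial f(x) = x^3 + 24x - 8 must be an integer dividing the constant term -8, i.e. one of ±{1, 2, 4, 8}. Evaluating: f(1) = 17, f(-1) = -33, f(2) = 48, f(-2) = -64, f(4) = 152, f(-4) = -168, f(8) = 696, f(-8) = -712; none is 0, so f has no rational root and is therefore irreducible over Q (a cubic with no linear factor over a field is irreducible). For an irreducible cubic, the Galois group is A_3 or S_3 according as the discriminant disc(f) = -4a^3 - 27b^2 = -4·(24)^3 - 27·(-8)^2 = -57024 is or is not a square in Q. Here disc(f) = -57024 is not a perfect square in Q, so the Galois group of f over Q is not contained in A_3 and must be all of S_3. The splitting field has degree |S_3| = 6 over Q, so [K : Q] = 6.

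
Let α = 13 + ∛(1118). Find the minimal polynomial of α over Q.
m_α(x) = x^3 - 39x^2 + 507x - 3315

Set β = α - 13 = ∛(1118), so β^3 = 1118. Then (α - 13)^3 - 1118 = 0, i.e. α is a root of g(x) = (x - 13)^3 - 1118 = x^3 - 39x^2 + 507x - 3315. Since g(x) = h(x - 13) where h(x) = x^3 - 1118, and h is irreducible over Q (because 1118 is not a perfect cube, so h has no rational root, and a monic cubic with no rational root is irreducible), g is also irreducible (irreducibility is preserved under the substitution x → x - 13). Hence m_α(x) = x^3 - 39x^2 + 507x - 3315.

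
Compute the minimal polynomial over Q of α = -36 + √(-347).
m_α(x) = x^2 + 72x + 1643

From α + 36 = √(-347), squaring gives (α + 36)^2 = -347, i.e. α^2 + 72α + 1296 = -347, so α^2 + 72α + 1643 = 0. The discriminant of x^2 + 72x + 1643 is (72)^2 - 4·(1643) = 5184 - 6572 = -1388, and 4·(-347) is not a perfect square in Q since -347 is squarefree and ≠ 1. Hence x^2 + 72x + 1643 is irreducible over Q and is the minimal polynomial of α.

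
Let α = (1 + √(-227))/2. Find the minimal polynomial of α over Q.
m_α(x) = x^2 - x + 57

From 2α - 1 = √(-227), squaring gives (2α - 1)^2 = -227, i.e. 4α^2 - 4α + 1 = -227, so α^2 - α + (1 + 227)/4 = 0. Since -227 ≡ 1 (mod 4), (1 + 227)/4 = 57 ∈ Z. The polynomial x^2 - x + 57 has discriminant 1 - 4·(57) = -227, which is not a perfect square in Q (d = -227 is squarefree and ≠ 1), so x^2 - x + 57 is irreducible over Q. It is the minimal polynomial of α.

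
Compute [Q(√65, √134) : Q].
[Q(√65, √134) : Q] = 4

[Q(√65):Q] = 2 (min poly x^2 - 65, irreducible since 65 is squarefree > 1). For the top step, suppose √134 ∈ Q(√65), say √134 = c + d√65 with c, d ∈ Q. Squaring: 134 = c^2 + 65d^2 + 2cd√65. Since √65 ∉ Q this forces 2cd = 0. If d = 0 then √134 = c ∈ Q, contradicting 134 squarefree > 1. If c = 0 then 134 = 65d^2, so 65·134 = (65d)^2 is a perfect square in Q — but 65·134 = 8710 is not a perfect square (since 65 and 134 are distinct squarefree integers). Contradiction. Hence √134 ∉ Q(√65), so x^2 - 134 stays irreducible over Q(√65) and [Q(√65, √134) : Q(√65)] = 2. By the tower law, [Q(√65, √134) : Q] = 2 · 2 = 4.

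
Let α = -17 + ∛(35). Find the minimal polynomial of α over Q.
m_α(x) = x^3 + 51x^2 + 867x + 4878

Set β = α + 17 = ∛(35), so β^3 = 35. Then (α + 17)^3 - 35 = 0, i.e. α is a root of g(x) = (x + 17)^3 - 35 = x^3 + 51x^2 + 867x + 4878. Since g(x) = h(x + 17) where h(x) = x^3 - 35, and h is irreducible over Q (because 35 is not a perfect cube, so h has no rational root, and a monic cubic with no rational root is irreducible), g is also irreducible (irreducibility is preserved under the substitution x → x + 17). Hence m_α(x) = x^3 + 51x^2 + 867x + 4878.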